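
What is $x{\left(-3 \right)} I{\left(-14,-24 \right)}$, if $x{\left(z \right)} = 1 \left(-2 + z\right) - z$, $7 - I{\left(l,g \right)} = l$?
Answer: $-42$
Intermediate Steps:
$I{\left(l,g \right)} = 7 - l$
$x{\left(z \right)} = -2$ ($x{\left(z \right)} = \left(-2 + z\right) - z = -2$)
$x{\left(-3 \right)} I{\left(-14,-24 \right)} = - 2 \left(7 - -14\right) = - 2 \left(7 + 14\right) = \left(-2\right) 21 = -42$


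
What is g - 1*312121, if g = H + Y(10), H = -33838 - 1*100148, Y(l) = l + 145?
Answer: -445952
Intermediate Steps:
Y(l) = 145 + l
H = -133986 (H = -33838 - 100148 = -133986)
g = -133831 (g = -133986 + (145 + 10) = -133986 + 155 = -133831)
g - 1*312121 = -133831 - 1*312121 = -133831 - 312121 = -445952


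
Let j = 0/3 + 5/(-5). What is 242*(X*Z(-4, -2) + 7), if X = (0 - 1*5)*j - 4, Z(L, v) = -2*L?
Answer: 3630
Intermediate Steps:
j = -1 (j = 0*(⅓) + 5*(-⅕) = 0 - 1 = -1)
X = 1 (X = (0 - 1*5)*(-1) - 4 = (0 - 5)*(-1) - 4 = -5*(-1) - 4 = 5 - 4 = 1)
242*(X*Z(-4, -2) + 7) = 242*(1*(-2*(-4)) + 7) = 242*(1*8 + 7) = 242*(8 + 7) = 242*15 = 3630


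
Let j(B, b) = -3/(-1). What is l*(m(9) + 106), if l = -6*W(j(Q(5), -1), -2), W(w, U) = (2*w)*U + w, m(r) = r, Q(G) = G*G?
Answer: 6210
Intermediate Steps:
Q(G) = G²
j(B, b) = 3 (j(B, b) = -3*(-1) = 3)
W(w, U) = w + 2*U*w (W(w, U) = 2*U*w + w = w + 2*U*w)
l = 54 (l = -18*(1 + 2*(-2)) = -18*(1 - 4) = -18*(-3) = -6*(-9) = 54)
l*(m(9) + 106) = 54*(9 + 106) = 54*115 = 6210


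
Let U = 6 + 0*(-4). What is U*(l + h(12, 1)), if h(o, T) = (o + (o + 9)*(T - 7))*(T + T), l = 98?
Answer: -780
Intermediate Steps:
h(o, T) = 2*T*(o + (-7 + T)*(9 + o)) (h(o, T) = (o + (9 + o)*(-7 + T))*(2*T) = (o + (-7 + T)*(9 + o))*(2*T) = 2*T*(o + (-7 + T)*(9 + o)))
U = 6 (U = 6 + 0 = 6)
U*(l + h(12, 1)) = 6*(98 + 2*1*(-63 - 6*12 + 9*1 + 1*12)) = 6*(98 + 2*1*(-63 - 72 + 9 + 12)) = 6*(98 + 2*1*(-114)) = 6*(98 - 228) = 6*(-130) = -780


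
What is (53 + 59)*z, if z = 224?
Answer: 25088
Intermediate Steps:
(53 + 59)*z = (53 + 59)*224 = 112*224 = 25088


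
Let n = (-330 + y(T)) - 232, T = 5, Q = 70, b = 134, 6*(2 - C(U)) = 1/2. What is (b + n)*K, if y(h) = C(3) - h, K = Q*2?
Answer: -181055/3 ≈ -60352.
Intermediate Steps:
C(U) = 23/12 (C(U) = 2 - ⅙/2 = 2 - ⅙*½ = 2 - 1/12 = 23/12)
K = 140 (K = 70*2 = 140)
y(h) = 23/12 - h
n = -6781/12 (n = (-330 + (23/12 - 1*5)) - 232 = (-330 + (23/12 - 5)) - 232 = (-330 - 37/12) - 232 = -3997/12 - 232 = -6781/12 ≈ -565.08)
(b + n)*K = (134 - 6781/12)*140 = -5173/12*140 = -181055/3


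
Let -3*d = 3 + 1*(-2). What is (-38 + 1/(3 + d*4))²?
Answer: 34969/25 ≈ 1398.8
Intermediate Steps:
d = -⅓ (d = -(3 + 1*(-2))/3 = -(3 - 2)/3 = -⅓*1 = -⅓ ≈ -0.33333)
(-38 + 1/(3 + d*4))² = (-38 + 1/(3 - ⅓*4))² = (-38 + 1/(3 - 4/3))² = (-38 + 1/(5/3))² = (-38 + ⅗)² = (-187/5)² = 34969/25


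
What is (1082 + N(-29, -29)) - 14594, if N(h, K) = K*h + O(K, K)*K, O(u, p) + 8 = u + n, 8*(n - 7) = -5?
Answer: -94263/8 ≈ -11783.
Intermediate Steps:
n = 51/8 (n = 7 + (⅛)*(-5) = 7 - 5/8 = 51/8 ≈ 6.3750)
O(u, p) = -13/8 + u (O(u, p) = -8 + (u + 51/8) = -8 + (51/8 + u) = -13/8 + u)
N(h, K) = K*h + K*(-13/8 + K) (N(h, K) = K*h + (-13/8 + K)*K = K*h + K*(-13/8 + K))
(1082 + N(-29, -29)) - 14594 = (1082 + (⅛)*(-29)*(-13 + 8*(-29) + 8*(-29))) - 14594 = (1082 + (⅛)*(-29)*(-13 - 232 - 232)) - 14594 = (1082 + (⅛)*(-29)*(-477)) - 14594 = (1082 + 13833/8) - 14594 = 22489/8 - 14594 = -94263/8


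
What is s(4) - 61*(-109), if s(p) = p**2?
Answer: 6665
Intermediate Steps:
s(4) - 61*(-109) = 4**2 - 61*(-109) = 16 + 6649 = 6665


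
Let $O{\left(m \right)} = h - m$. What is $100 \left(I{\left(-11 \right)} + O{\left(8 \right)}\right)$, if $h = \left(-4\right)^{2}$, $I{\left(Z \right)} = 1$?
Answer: $900$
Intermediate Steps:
$h = 16$
$O{\left(m \right)} = 16 - m$
$100 \left(I{\left(-11 \right)} + O{\left(8 \right)}\right) = 100 \left(1 + \left(16 - 8\right)\right) = 100 \left(1 + 8\right) = 100 \cdot 9 = 900$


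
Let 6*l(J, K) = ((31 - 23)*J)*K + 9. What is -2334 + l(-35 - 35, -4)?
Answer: -11755/6 ≈ -1959.2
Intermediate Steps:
l(J, K) = 3/2 + 4*J*K/3 (l(J, K) = (((31 - 23)*J)*K + 9)/6 = ((8*J)*K + 9)/6 = (8*J*K + 9)/6 = (9 + 8*J*K)/6 = 3/2 + 4*J*K/3)
-2334 + l(-35 - 35, -4) = -2334 + (3/2 + (4/3)*(-35 - 35)*(-4)) = -2334 + (3/2 + (4/3)*(-70)*(-4)) = -2334 + (3/2 + 1120/3) = -2334 + 2249/6 = -11755/6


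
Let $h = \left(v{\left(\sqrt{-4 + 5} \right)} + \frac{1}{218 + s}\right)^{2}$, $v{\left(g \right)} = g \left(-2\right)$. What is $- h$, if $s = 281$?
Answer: $- \frac{994009}{249001} \approx -3.992$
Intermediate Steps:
$v{\left(g \right)} = - 2 g$
$h = \frac{994009}{249001}$ ($h = \left(- 2 \sqrt{-4 + 5} + \frac{1}{218 + 281}\right)^{2} = \left(- 2 \sqrt{1} + \frac{1}{499}\right)^{2} = \left(\left(-2\right) 1 + \frac{1}{499}\right)^{2} = \left(-2 + \frac{1}{499}\right)^{2} = \left(- \frac{997}{499}\right)^{2} = \frac{994009}{249001} \approx 3.992$)
$- h = \left(-1\right) \frac{994009}{249001} = - \frac{994009}{249001}$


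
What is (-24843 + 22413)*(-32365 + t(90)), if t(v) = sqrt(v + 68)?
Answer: 78646950 - 2430*sqrt(158) ≈ 7.8616e+7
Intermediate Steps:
t(v) = sqrt(68 + v)
(-24843 + 22413)*(-32365 + t(90)) = (-24843 + 22413)*(-32365 + sqrt(68 + 90)) = -2430*(-32365 + sqrt(158)) = 78646950 - 2430*sqrt(158)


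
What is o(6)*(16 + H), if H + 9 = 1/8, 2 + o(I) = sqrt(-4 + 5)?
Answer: -57/8 ≈ -7.1250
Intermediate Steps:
o(I) = -1 (o(I) = -2 + sqrt(-4 + 5) = -2 + sqrt(1) = -2 + 1 = -1)
H = -71/8 (H = -9 + 1/8 = -71/8 ≈ -8.8750)
o(6)*(16 + H) = -(16 - 71/8) = -1*57/8 = -57/8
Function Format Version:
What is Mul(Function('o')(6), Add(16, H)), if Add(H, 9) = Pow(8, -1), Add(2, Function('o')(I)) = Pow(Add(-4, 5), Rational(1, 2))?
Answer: Rational(-57, 8) ≈ -7.1250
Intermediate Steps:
Function('o')(I) = -1 (Function('o')(I) = Add(-2, Pow(Add(-4, 5), Rational(1, 2))) = Add(-2, Pow(1, Rational(1, 2))) = Add(-2, 1) = -1)
H = Rational(-71, 8) (H = Add(-9, Pow(8, -1)) = Add(-9, Rational(1, 8)) = Rational(-71, 8) ≈ -8.8750)
Mul(Function('o')(6), Add(16, H)) = Mul(-1, Add(16, Rational(-71, 8))) = Mul(-1, Rational(57, 8)) = Rational(-57, 8)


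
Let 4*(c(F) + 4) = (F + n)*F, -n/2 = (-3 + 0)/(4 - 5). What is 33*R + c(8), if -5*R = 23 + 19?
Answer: -1386/5 ≈ -277.20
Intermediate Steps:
R = -42/5 (R = -(23 + 19)/5 = -⅕*42 = -42/5 ≈ -8.4000)
n = -6 (n = -2*(-3 + 0)/(4 - 5) = -(-6)/(-1) = -(-6)*(-1) = -2*3 = -6)
c(F) = -4 + F*(-6 + F)/4 (c(F) = -4 + ((F - 6)*F)/4 = -4 + ((-6 + F)*F)/4 = -4 + (F*(-6 + F))/4 = -4 + F*(-6 + F)/4)
33*R + c(8) = 33*(-42/5) + (-4 - 3/2*8 + (¼)*8²) = -1386/5 + (-4 - 12 + (¼)*64) = -1386/5 + (-4 - 12 + 16) = -1386/5 + 0 = -1386/5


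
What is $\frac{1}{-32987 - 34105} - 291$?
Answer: $- \frac{19523773}{67092} \approx -291.0$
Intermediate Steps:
$\frac{1}{-32987 - 34105} - 291 = \frac{1}{-67092} - 291 = - \frac{1}{67092} - 291 = - \frac{19523773}{67092}$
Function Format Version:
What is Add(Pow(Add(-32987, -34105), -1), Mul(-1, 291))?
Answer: Rational(-19523773, 67092) ≈ -291.00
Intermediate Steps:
Add(Pow(Add(-32987, -34105), -1), Mul(-1, 291)) = Add(Pow(-67092, -1), -291) = Add(Rational(-1, 67092), -291) = Rational(-19523773, 67092)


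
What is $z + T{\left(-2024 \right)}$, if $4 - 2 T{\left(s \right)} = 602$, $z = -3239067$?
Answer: $-3239366$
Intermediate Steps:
$T{\left(s \right)} = -299$ ($T{\left(s \right)} = 2 - 301 = -299$)
$z + T{\left(-2024 \right)} = -3239067 - 299 = -3239366$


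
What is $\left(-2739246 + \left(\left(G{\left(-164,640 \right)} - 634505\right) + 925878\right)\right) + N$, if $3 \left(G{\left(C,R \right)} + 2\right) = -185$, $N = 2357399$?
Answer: $- \frac{271613}{3} \approx -90538.0$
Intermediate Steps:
$G{\left(C,R \right)} = - \frac{191}{3}$ ($G{\left(C,R \right)} = -2 + \frac{1}{3} \left(-185\right) = -2 - \frac{185}{3} = - \frac{191}{3}$)
$\left(-2739246 + \left(\left(G{\left(-164,640 \right)} - 634505\right) + 925878\right)\right) + N = \left(-2739246 + \left(\left(- \frac{191}{3} - 634505\right) + 925878\right)\right) + 2357399 = \left(-2739246 + \left(- \frac{1903706}{3} + 925878\right)\right) + 2357399 = \left(-2739246 + \frac{873928}{3}\right) + 2357399 = - \frac{7343810}{3} + 2357399 = - \frac{271613}{3}$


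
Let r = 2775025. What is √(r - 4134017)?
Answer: 4*I*√84937 ≈ 1165.8*I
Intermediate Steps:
√(r - 4134017) = √(2775025 - 4134017) = √(-1358992) = 4*I*√84937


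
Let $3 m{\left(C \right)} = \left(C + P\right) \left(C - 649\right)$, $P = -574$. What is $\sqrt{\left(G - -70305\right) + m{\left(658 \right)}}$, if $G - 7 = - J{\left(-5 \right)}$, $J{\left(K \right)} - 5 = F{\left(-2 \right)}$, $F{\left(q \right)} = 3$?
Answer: $2 \sqrt{17639} \approx 265.62$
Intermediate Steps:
$J{\left(K \right)} = 8$ ($J{\left(K \right)} = 5 + 3 = 8$)
$m{\left(C \right)} = \frac{\left(-649 + C\right) \left(-574 + C\right)}{3}$ ($m{\left(C \right)} = \frac{\left(C - 574\right) \left(C - 649\right)}{3} = \frac{\left(-574 + C\right) \left(-649 + C\right)}{3} = \frac{\left(-649 + C\right) \left(-574 + C\right)}{3}$)
$G = -1$ ($G = 7 - 8 = -1$)
$\sqrt{\left(G - -70305\right) + m{\left(658 \right)}} = \sqrt{\left(-1 - -70305\right) + \left(\frac{372526}{3} - \frac{804734}{3} + \frac{658^{2}}{3}\right)} = \sqrt{\left(-1 + 70305\right) + \left(\frac{372526}{3} - \frac{804734}{3} + \frac{1}{3} \cdot 432964\right)} = \sqrt{70304 + \left(\frac{372526}{3} - \frac{804734}{3} + \frac{432964}{3}\right)} = \sqrt{70304 + 252} = \sqrt{70556} = 2 \sqrt{17639}$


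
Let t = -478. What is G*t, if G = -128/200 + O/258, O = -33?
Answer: 394589/1075 ≈ 367.06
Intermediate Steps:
G = -1651/2150 (G = -128/200 - 33/258 = -128*1/200 - 33*1/258 = -16/25 - 11/86 = -1651/2150 ≈ -0.76791)
G*t = -1651/2150*(-478) = 394589/1075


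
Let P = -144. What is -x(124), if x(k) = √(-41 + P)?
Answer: -I*√185 ≈ -13.601*I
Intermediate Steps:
x(k) = I*√185 (x(k) = √(-41 - 144) = √(-185) = I*√185)
-x(124) = -I*√185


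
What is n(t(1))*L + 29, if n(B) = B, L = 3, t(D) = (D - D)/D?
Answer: 29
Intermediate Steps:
t(D) = 0 (t(D) = 0/D = 0)
n(t(1))*L + 29 = 0*3 + 29 = 0 + 29 = 29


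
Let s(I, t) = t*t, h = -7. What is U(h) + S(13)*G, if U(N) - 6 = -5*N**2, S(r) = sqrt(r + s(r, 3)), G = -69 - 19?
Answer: -239 - 88*sqrt(22) ≈ -651.76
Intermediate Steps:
s(I, t) = t**2
G = -88
S(r) = sqrt(9 + r) (S(r) = sqrt(r + 3**2) = sqrt(r + 9) = sqrt(9 + r))
U(N) = 6 - 5*N**2
U(h) + S(13)*G = (6 - 5*(-7)**2) + sqrt(9 + 13)*(-88) = (6 - 5*49) + sqrt(22)*(-88) = (6 - 245) - 88*sqrt(22) = -239 - 88*sqrt(22)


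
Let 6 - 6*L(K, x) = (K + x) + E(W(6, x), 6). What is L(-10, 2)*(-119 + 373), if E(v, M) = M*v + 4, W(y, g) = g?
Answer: -254/3 ≈ -84.667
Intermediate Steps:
E(v, M) = 4 + M*v
L(K, x) = ⅓ - 7*x/6 - K/6 (L(K, x) = 1 - ((K + x) + (4 + 6*x))/6 = 1 - (4 + K + 7*x)/6 = 1 + (-⅔ - 7*x/6 - K/6) = ⅓ - 7*x/6 - K/6)
L(-10, 2)*(-119 + 373) = (⅓ - 7/6*2 - ⅙*(-10))*(-119 + 373) = (⅓ - 7/3 + 5/3)*254 = -⅓*254 = -254/3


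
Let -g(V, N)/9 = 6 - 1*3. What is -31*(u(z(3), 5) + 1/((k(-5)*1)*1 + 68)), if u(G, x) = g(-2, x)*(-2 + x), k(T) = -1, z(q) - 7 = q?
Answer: 168206/67 ≈ 2510.5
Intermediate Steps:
z(q) = 7 + q
g(V, N) = -27 (g(V, N) = -9*(6 - 1*3) = -9*(6 - 3) = -9*3 = -27)
u(G, x) = 54 - 27*x (u(G, x) = -27*(-2 + x) = 54 - 27*x)
-31*(u(z(3), 5) + 1/((k(-5)*1)*1 + 68)) = -31*((54 - 27*5) + 1/(-1*1*1 + 68)) = -31*((54 - 135) + 1/(-1*1 + 68)) = -31*(-81 + 1/(-1 + 68)) = -31*(-81 + 1/67) = -31*(-5426/67) = 168206/67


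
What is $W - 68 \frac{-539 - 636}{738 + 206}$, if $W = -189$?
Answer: $- \frac{24629}{236} \approx -104.36$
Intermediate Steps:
$W - 68 \frac{-539 - 636}{738 + 206} = -189 - 68 \frac{-539 - 636}{738 + 206} = -189 - 68 \left(- \frac{1175}{944}\right) = -189 - 68 \left(\left(-1175\right) \frac{1}{944}\right) = -189 - - \frac{19975}{236} = -189 + \frac{19975}{236} = - \frac{24629}{236}$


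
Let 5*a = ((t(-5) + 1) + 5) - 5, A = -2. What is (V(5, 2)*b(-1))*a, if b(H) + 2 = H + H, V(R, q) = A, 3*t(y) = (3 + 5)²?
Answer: 536/15 ≈ 35.733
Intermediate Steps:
t(y) = 64/3 (t(y) = (3 + 5)²/3 = (⅓)*8² = (⅓)*64 = 64/3)
V(R, q) = -2
b(H) = -2 + 2*H (b(H) = -2 + (H + H) = -2 + 2*H)
a = 67/15 (a = (((64/3 + 1) + 5) - 5)/5 = ((67/3 + 5) - 5)/5 = (82/3 - 5)/5 = (⅕)*(67/3) = 67/15 ≈ 4.4667)
(V(5, 2)*b(-1))*a = -2*(-2 + 2*(-1))*(67/15) = -2*(-2 - 2)*(67/15) = -2*(-4)*(67/15) = 8*(67/15) = 536/15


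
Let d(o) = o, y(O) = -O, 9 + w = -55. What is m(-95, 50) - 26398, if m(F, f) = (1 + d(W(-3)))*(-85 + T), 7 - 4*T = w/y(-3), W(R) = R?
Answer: -157453/6 ≈ -26242.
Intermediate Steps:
w = -64 (w = -9 - 55 = -64)
T = 85/12 (T = 7/4 - (-16)/((-1*(-3))) = 7/4 - (-16)/3 = 7/4 - ¼*(-64/3) = 7/4 + 16/3 = 85/12 ≈ 7.0833)
m(F, f) = 935/6 (m(F, f) = (1 - 3)*(-85 + 85/12) = -2*(-935/12) = 935/6)
m(-95, 50) - 26398 = 935/6 - 26398 = -157453/6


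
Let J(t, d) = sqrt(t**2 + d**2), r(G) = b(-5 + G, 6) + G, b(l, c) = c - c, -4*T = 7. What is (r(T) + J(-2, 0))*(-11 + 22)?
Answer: 11/4 ≈ 2.7500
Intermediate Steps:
T = -7/4 (T = -1/4*7 = -7/4 ≈ -1.7500)
b(l, c) = 0
r(G) = G (r(G) = 0 + G = G)
J(t, d) = sqrt(d**2 + t**2)
(r(T) + J(-2, 0))*(-11 + 22) = (-7/4 + sqrt(0**2 + (-2)**2))*(-11 + 22) = (-7/4 + sqrt(0 + 4))*11 = (-7/4 + sqrt(4))*11 = (-7/4 + 2)*11 = (1/4)*11 = 11/4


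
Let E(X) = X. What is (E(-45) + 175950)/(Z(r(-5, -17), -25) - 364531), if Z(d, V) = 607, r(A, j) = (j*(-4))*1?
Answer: -19545/40436 ≈ -0.48336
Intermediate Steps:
r(A, j) = -4*j (r(A, j) = -4*j*1 = -4*j)
(E(-45) + 175950)/(Z(r(-5, -17), -25) - 364531) = (-45 + 175950)/(607 - 364531) = 175905/(-363924) = 175905*(-1/363924) = -19545/40436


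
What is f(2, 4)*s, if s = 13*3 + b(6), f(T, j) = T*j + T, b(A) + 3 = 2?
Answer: 380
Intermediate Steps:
b(A) = -1 (b(A) = -3 + 2 = -1)
f(T, j) = T + T*j
s = 38 (s = 13*3 - 1 = 39 - 1 = 38)
f(2, 4)*s = (2*(1 + 4))*38 = (2*5)*38 = 10*38 = 380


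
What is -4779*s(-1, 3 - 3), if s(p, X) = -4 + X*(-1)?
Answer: 19116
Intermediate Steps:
s(p, X) = -4 - X
-4779*s(-1, 3 - 3) = -4779*(-4 - (3 - 3)) = -4779*(-4 - 1*0) = -4779*(-4 + 0) = -4779*(-4) = 19116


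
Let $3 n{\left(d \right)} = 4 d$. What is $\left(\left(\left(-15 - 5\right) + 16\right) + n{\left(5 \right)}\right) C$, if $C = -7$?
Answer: $- \frac{56}{3} \approx -18.667$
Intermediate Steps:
$n{\left(d \right)} = \frac{4 d}{3}$
$\left(\left(\left(-15 - 5\right) + 16\right) + n{\left(5 \right)}\right) C = \left(\left(\left(-15 - 5\right) + 16\right) + \frac{4}{3} \cdot 5\right) \left(-7\right) = \left(\left(\left(-15 - 5\right) + 16\right) + \frac{20}{3}\right) \left(-7\right) = \left(\left(-20 + 16\right) + \frac{20}{3}\right) \left(-7\right) = \left(-4 + \frac{20}{3}\right) \left(-7\right) = \frac{8}{3} \left(-7\right) = - \frac{56}{3}$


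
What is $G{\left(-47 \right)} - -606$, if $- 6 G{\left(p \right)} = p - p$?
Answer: $606$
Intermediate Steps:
$G{\left(p \right)} = 0$ ($G{\left(p \right)} = - \frac{p - p}{6} = \left(- \frac{1}{6}\right) 0 = 0$)
$G{\left(-47 \right)} - -606 = 0 - -606 = 0 + 606 = 606$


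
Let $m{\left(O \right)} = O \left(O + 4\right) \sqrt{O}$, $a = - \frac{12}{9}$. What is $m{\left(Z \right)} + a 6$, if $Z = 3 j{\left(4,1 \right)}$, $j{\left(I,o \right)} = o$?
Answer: $-8 + 21 \sqrt{3} \approx 28.373$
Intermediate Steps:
$a = - \frac{4}{3}$ ($a = \left(-12\right) \frac{1}{9} = - \frac{4}{3} \approx -1.3333$)
$Z = 3$ ($Z = 3 \cdot 1 = 3$)
$m{\left(O \right)} = O^{\frac{3}{2}} \left(4 + O\right)$ ($m{\left(O \right)} = O \left(4 + O\right) \sqrt{O} = O^{\frac{3}{2}} \left(4 + O\right)$)
$m{\left(Z \right)} + a 6 = 3^{\frac{3}{2}} \left(4 + 3\right) - 8 = 3 \sqrt{3} \cdot 7 - 8 = 21 \sqrt{3} - 8 = -8 + 21 \sqrt{3}$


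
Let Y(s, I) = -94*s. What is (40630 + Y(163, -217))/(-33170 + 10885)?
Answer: -25308/22285 ≈ -1.1357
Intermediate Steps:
(40630 + Y(163, -217))/(-33170 + 10885) = (40630 - 94*163)/(-33170 + 10885) = (40630 - 15322)/(-22285) = 25308*(-1/22285) = -25308/22285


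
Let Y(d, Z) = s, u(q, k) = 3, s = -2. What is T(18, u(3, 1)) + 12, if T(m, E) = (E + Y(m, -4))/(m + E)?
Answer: 253/21 ≈ 12.048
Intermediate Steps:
Y(d, Z) = -2
T(m, E) = (-2 + E)/(E + m) (T(m, E) = (E - 2)/(m + E) = (-2 + E)/(E + m))
T(18, u(3, 1)) + 12 = (-2 + 3)/(3 + 18) + 12 = 1/21 + 12 = 253/21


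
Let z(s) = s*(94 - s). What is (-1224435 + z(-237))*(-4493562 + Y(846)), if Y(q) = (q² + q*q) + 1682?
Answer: 3987402611136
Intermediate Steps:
Y(q) = 1682 + 2*q² (Y(q) = (q² + q²) + 1682 = 2*q² + 1682 = 1682 + 2*q²)
(-1224435 + z(-237))*(-4493562 + Y(846)) = (-1224435 - 237*(94 - 1*(-237)))*(-4493562 + (1682 + 2*846²)) = (-1224435 - 237*(94 + 237))*(-4493562 + (1682 + 2*715716)) = (-1224435 - 237*331)*(-4493562 + (1682 + 1431432)) = (-1224435 - 78447)*(-4493562 + 1433114) = -1302882*(-3060448) = 3987402611136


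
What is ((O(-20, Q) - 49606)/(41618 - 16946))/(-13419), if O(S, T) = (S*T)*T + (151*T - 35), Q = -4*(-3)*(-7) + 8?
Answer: 58879/110357856 ≈ 0.00053353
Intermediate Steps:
Q = -76 (Q = 12*(-7) + 8 = -84 + 8 = -76)
O(S, T) = -35 + 151*T + S*T**2 (O(S, T) = S*T**2 + (-35 + 151*T) = -35 + 151*T + S*T**2)
((O(-20, Q) - 49606)/(41618 - 16946))/(-13419) = (((-35 + 151*(-76) - 20*(-76)**2) - 49606)/(41618 - 16946))/(-13419) = (((-35 - 11476 - 20*5776) - 49606)/24672)*(-1/13419) = (((-35 - 11476 - 115520) - 49606)*(1/24672))*(-1/13419) = ((-127031 - 49606)*(1/24672))*(-1/13419) = -176637*1/24672*(-1/13419) = -58879/8224*(-1/13419) = 58879/110357856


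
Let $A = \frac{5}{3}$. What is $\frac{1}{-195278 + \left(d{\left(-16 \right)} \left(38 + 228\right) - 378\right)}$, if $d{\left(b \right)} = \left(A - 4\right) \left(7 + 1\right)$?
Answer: $- \frac{3}{601864} \approx -4.9845 \cdot 10^{-6}$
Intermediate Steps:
$A = \frac{5}{3}$ ($A = 5 \cdot \frac{1}{3} = \frac{5}{3} \approx 1.6667$)
$d{\left(b \right)} = - \frac{56}{3}$ ($d{\left(b \right)} = \left(\frac{5}{3} - 4\right) \left(7 + 1\right) = \left(- \frac{7}{3}\right) 8 = - \frac{56}{3}$)
$\frac{1}{-195278 + \left(d{\left(-16 \right)} \left(38 + 228\right) - 378\right)} = \frac{1}{-195278 - \left(378 + \frac{56 \left(38 + 228\right)}{3}\right)} = \frac{1}{-195278 - \frac{16030}{3}} = \frac{1}{- \frac{601864}{3}} = - \frac{3}{601864}$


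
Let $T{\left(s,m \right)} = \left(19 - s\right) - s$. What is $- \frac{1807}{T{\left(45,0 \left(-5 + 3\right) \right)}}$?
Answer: $\frac{1807}{71} \approx 25.451$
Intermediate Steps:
$T{\left(s,m \right)} = 19 - 2 s$
$- \frac{1807}{T{\left(45,0 \left(-5 + 3\right) \right)}} = - \frac{1807}{19 - 90} = - \frac{1807}{-71} = \left(-1807\right) \left(- \frac{1}{71}\right) = \frac{1807}{71}$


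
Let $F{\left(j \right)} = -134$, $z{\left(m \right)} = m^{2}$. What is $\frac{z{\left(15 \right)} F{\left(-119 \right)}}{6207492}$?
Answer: $- \frac{5025}{1034582} \approx -0.004857$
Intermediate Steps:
$\frac{z{\left(15 \right)} F{\left(-119 \right)}}{6207492} = \frac{15^{2} \left(-134\right)}{6207492} = 225 \left(-134\right) \frac{1}{6207492} = \left(-30150\right) \frac{1}{6207492} = - \frac{5025}{1034582}$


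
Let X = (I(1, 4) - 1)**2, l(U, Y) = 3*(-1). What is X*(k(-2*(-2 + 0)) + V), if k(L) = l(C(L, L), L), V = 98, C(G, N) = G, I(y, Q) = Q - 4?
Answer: 95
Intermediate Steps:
I(y, Q) = -4 + Q
l(U, Y) = -3
X = 1 (X = ((-4 + 4) - 1)**2 = (0 - 1)**2 = (-1)**2 = 1)
k(L) = -3
X*(k(-2*(-2 + 0)) + V) = 1*(-3 + 98) = 1*95 = 95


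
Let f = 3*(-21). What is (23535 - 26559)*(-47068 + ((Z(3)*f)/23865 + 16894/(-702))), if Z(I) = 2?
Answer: 14726960143504/103415 ≈ 1.4241e+8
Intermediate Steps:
f = -63
(23535 - 26559)*(-47068 + ((Z(3)*f)/23865 + 16894/(-702))) = (23535 - 26559)*(-47068 + ((2*(-63))/23865 + 16894/(-702))) = -3024*(-47068 + (-126*1/23865 + 16894*(-1/702))) = -3024*(-47068 + (-42/7955 - 8447/351)) = -3024*(-47068 - 67210627/2792205) = -3024*(-131490715567/2792205) = 14726960143504/103415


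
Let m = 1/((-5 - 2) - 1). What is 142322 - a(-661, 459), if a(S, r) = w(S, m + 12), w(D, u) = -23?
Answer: 142345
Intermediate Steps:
m = -⅛ (m = 1/(-7 - 1) = 1/(-8) = -⅛ ≈ -0.12500)
a(S, r) = -23
142322 - a(-661, 459) = 142322 - 1*(-23) = 142322 + 23 = 142345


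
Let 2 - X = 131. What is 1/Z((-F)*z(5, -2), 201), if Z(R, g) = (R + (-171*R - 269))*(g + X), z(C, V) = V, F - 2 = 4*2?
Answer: -1/264168 ≈ -3.7855e-6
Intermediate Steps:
F = 10 (F = 2 + 4*2 = 2 + 8 = 10)
X = -129 (X = 2 - 1*131 = 2 - 131 = -129)
Z(R, g) = (-269 - 170*R)*(-129 + g) (Z(R, g) = (R + (-171*R - 269))*(g - 129) = (R + (-269 - 171*R))*(-129 + g) = (-269 - 170*R)*(-129 + g))
1/Z((-F)*z(5, -2), 201) = 1/(34701 - 269*201 + 21930*(-1*10*(-2)) - 170*-1*10*(-2)*201) = 1/(34701 - 54069 + 21930*(-10*(-2)) - 170*(-10*(-2))*201) = 1/(34701 - 54069 + 21930*20 - 170*20*201) = 1/(34701 - 54069 + 438600 - 683400) = 1/(-264168) = -1/264168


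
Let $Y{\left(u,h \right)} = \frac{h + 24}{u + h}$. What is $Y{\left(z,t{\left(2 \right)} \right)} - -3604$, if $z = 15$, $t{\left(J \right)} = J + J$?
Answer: $\frac{68504}{19} \approx 3605.5$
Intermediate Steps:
$t{\left(J \right)} = 2 J$
$Y{\left(u,h \right)} = \frac{24 + h}{h + u}$
$Y{\left(z,t{\left(2 \right)} \right)} - -3604 = \frac{24 + 2 \cdot 2}{2 \cdot 2 + 15} - -3604 = \frac{24 + 4}{4 + 15} + 3604 = \frac{1}{19} \cdot 28 + 3604 = \frac{28}{19} + 3604 = \frac{68504}{19}$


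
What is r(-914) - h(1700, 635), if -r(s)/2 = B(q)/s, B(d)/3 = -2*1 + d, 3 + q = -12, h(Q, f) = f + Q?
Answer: -1067146/457 ≈ -2335.1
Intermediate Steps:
h(Q, f) = Q + f
q = -15 (q = -3 - 12 = -15)
B(d) = -6 + 3*d (B(d) = 3*(-2*1 + d) = 3*(-2 + d) = -6 + 3*d)
r(s) = 102/s (r(s) = -2*(-6 + 3*(-15))/s = -2*(-6 - 45)/s = -(-102)/s = 102/s)
r(-914) - h(1700, 635) = 102/(-914) - (1700 + 635) = 102*(-1/914) - 1*2335 = -51/457 - 2335 = -1067146/457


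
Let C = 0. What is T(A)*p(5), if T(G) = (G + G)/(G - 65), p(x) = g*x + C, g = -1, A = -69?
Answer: -345/67 ≈ -5.1493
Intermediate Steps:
p(x) = -x (p(x) = -x + 0 = -x)
T(G) = 2*G/(-65 + G) (T(G) = (2*G)/(-65 + G) = 2*G/(-65 + G))
T(A)*p(5) = (2*(-69)/(-65 - 69))*(-1*5) = (2*(-69)/(-134))*(-5) = (2*(-69)*(-1/134))*(-5) = (69/67)*(-5) = -345/67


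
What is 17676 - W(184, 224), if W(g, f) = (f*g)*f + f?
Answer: -9214932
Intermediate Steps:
W(g, f) = f + g*f² (W(g, f) = g*f² + f = f + g*f²)
17676 - W(184, 224) = 17676 - 224*(1 + 224*184) = 17676 - 224*(1 + 41216) = 17676 - 224*41217 = 17676 - 1*9232608 = 17676 - 9232608 = -9214932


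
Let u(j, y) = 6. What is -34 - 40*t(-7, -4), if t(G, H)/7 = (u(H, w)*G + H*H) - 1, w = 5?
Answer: 7526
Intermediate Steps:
t(G, H) = -7 + 7*H² + 42*G (t(G, H) = 7*((6*G + H*H) - 1) = 7*((6*G + H²) - 1) = 7*((H² + 6*G) - 1) = 7*(-1 + H² + 6*G) = -7 + 7*H² + 42*G)
-34 - 40*t(-7, -4) = -34 - 40*(-7 + 7*(-4)² + 42*(-7)) = -34 - 40*(-7 + 7*16 - 294) = -34 - 40*(-7 + 112 - 294) = -34 - 40*(-189) = -34 + 7560 = 7526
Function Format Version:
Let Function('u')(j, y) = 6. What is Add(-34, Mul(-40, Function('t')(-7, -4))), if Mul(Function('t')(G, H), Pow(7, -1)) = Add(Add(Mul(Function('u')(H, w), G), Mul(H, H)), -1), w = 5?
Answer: 7526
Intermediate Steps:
Function('t')(G, H) = Add(-7, Mul(7, Pow(H, 2)), Mul(42, G)) (Function('t')(G, H) = Mul(7, Add(Add(Mul(6, G), Mul(H, H)), -1)) = Mul(7, Add(Add(Mul(6, G), Pow(H, 2)), -1)) = Mul(7, Add(Add(Pow(H, 2), Mul(6, G)), -1)) = Mul(7, Add(-1, Pow(H, 2), Mul(6, G))) = Add(-7, Mul(7, Pow(H, 2)), Mul(42, G)))
Add(-34, Mul(-40, Function('t')(-7, -4))) = Add(-34, Mul(-40, Add(-7, Mul(7, Pow(-4, 2)), Mul(42, -7)))) = Add(-34, Mul(-40, Add(-7, Mul(7, 16), -294))) = Add(-34, Mul(-40, Add(-7, 112, -294))) = Add(-34, Mul(-40, -189)) = Add(-34, 7560) = 7526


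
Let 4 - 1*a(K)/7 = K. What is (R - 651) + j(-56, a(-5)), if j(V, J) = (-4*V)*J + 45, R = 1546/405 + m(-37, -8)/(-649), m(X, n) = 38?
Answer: 3550972534/262845 ≈ 13510.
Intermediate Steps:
a(K) = 28 - 7*K
R = 987964/262845 (R = 1546/405 + 38/(-649) = 1546*(1/405) + 38*(-1/649) = 1546/405 - 38/649 = 987964/262845 ≈ 3.7587)
j(V, J) = 45 - 4*J*V (j(V, J) = -4*J*V + 45 = 45 - 4*J*V)
(R - 651) + j(-56, a(-5)) = (987964/262845 - 651) + (45 - 4*(28 - 7*(-5))*(-56)) = -170124131/262845 + (45 - 4*(28 + 35)*(-56)) = -170124131/262845 + (45 - 4*63*(-56)) = -170124131/262845 + (45 + 14112) = -170124131/262845 + 14157 = 3550972534/262845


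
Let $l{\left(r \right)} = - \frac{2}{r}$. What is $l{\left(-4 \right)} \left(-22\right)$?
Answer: $-11$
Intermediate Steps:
$l{\left(-4 \right)} \left(-22\right) = - \frac{2}{-4} \left(-22\right) = \left(-2\right) \left(- \frac{1}{4}\right) \left(-22\right) = \frac{1}{2} \left(-22\right) = -11$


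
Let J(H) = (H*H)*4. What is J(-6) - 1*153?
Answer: -9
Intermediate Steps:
J(H) = 4*H**2 (J(H) = H**2*4 = 4*H**2)
J(-6) - 1*153 = 4*(-6)**2 - 1*153 = 4*36 - 153 = 144 - 153 = -9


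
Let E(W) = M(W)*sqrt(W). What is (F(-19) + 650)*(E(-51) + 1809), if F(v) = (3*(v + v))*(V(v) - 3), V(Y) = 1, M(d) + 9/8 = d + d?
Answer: 1588302 - 362175*I*sqrt(51)/4 ≈ 1.5883e+6 - 6.4661e+5*I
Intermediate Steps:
M(d) = -9/8 + 2*d (M(d) = -9/8 + (d + d) = -9/8 + 2*d)
E(W) = sqrt(W)*(-9/8 + 2*W) (E(W) = (-9/8 + 2*W)*sqrt(W) = sqrt(W)*(-9/8 + 2*W))
F(v) = -12*v (F(v) = (3*(v + v))*(1 - 3) = (3*(2*v))*(-2) = (6*v)*(-2) = -12*v)
(F(-19) + 650)*(E(-51) + 1809) = (-12*(-19) + 650)*(sqrt(-51)*(-9 + 16*(-51))/8 + 1809) = (228 + 650)*((I*sqrt(51))*(-9 - 816)/8 + 1809) = 878*((1/8)*(I*sqrt(51))*(-825) + 1809) = 878*(-825*I*sqrt(51)/8 + 1809) = 878*(1809 - 825*I*sqrt(51)/8) = 1588302 - 362175*I*sqrt(51)/4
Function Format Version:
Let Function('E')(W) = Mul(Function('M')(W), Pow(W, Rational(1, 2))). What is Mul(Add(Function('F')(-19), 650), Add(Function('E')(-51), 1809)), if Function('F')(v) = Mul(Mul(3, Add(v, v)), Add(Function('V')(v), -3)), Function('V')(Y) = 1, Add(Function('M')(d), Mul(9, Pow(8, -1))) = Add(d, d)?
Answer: Add(1588302, Mul(Rational(-362175, 4), I, Pow(51, Rational(1, 2)))) ≈ Add(1.5883e+6, Mul(-6.4661e+5, I))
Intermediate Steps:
Function('M')(d) = Add(Rational(-9, 8), Mul(2, d)) (Function('M')(d) = Add(Rational(-9, 8), Add(d, d)) = Add(Rational(-9, 8), Mul(2, d)))
Function('E')(W) = Mul(Pow(W, Rational(1, 2)), Add(Rational(-9, 8), Mul(2, W))) (Function('E')(W) = Mul(Add(Rational(-9, 8), Mul(2, W)), Pow(W, Rational(1, 2))) = Mul(Pow(W, Rational(1, 2)), Add(Rational(-9, 8), Mul(2, W))))
Function('F')(v) = Mul(-12, v) (Function('F')(v) = Mul(Mul(3, Add(v, v)), Add(1, -3)) = Mul(Mul(3, Mul(2, v)), -2) = Mul(Mul(6, v), -2) = Mul(-12, v))
Mul(Add(Function('F')(-19), 650), Add(Function('E')(-51), 1809)) = Mul(Add(Mul(-12, -19), 650), Add(Mul(Rational(1, 8), Pow(-51, Rational(1, 2)), Add(-9, Mul(16, -51))), 1809)) = Mul(Add(228, 650), Add(Mul(Rational(1, 8), Mul(I, Pow(51, Rational(1, 2))), Add(-9, -816)), 1809)) = Mul(878, Add(Mul(Rational(1, 8), Mul(I, Pow(51, Rational(1, 2))), -825), 1809)) = Mul(878, Add(Mul(Rational(-825, 8), I, Pow(51, Rational(1, 2))), 1809)) = Mul(878, Add(1809, Mul(Rational(-825, 8), I, Pow(51, Rational(1, 2))))) = Add(1588302, Mul(Rational(-362175, 4), I, Pow(51, Rational(1, 2))))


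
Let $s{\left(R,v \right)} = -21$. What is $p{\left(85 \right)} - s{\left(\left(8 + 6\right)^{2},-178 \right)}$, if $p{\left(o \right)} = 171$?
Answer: $192$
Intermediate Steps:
$p{\left(85 \right)} - s{\left(\left(8 + 6\right)^{2},-178 \right)} = 171 - -21 = 171 + 21 = 192$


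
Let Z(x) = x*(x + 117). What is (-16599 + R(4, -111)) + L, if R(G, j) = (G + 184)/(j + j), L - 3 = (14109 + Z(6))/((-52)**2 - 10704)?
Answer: -14739648017/888000 ≈ -16599.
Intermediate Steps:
Z(x) = x*(117 + x)
L = 9153/8000 (L = 3 + (14109 + 6*(117 + 6))/((-52)**2 - 10704) = 3 + (14109 + 6*123)/(2704 - 10704) = 3 + (14109 + 738)/(-8000) = 3 + 14847*(-1/8000) = 3 - 14847/8000 = 9153/8000 ≈ 1.1441)
R(G, j) = (184 + G)/(2*j) (R(G, j) = (184 + G)/((2*j)) = (184 + G)*(1/(2*j)) = (184 + G)/(2*j))
(-16599 + R(4, -111)) + L = (-16599 + (1/2)*(184 + 4)/(-111)) + 9153/8000 = (-16599 + (1/2)*(-1/111)*188) + 9153/8000 = (-16599 - 94/111) + 9153/8000 = -1842583/111 + 9153/8000 = -14739648017/888000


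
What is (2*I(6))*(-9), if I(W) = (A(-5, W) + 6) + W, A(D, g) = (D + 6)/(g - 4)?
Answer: -225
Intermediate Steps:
A(D, g) = (6 + D)/(-4 + g)
I(W) = 6 + W + 1/(-4 + W) (I(W) = ((6 - 5)/(-4 + W) + 6) + W = (1/(-4 + W) + 6) + W = (6 + 1/(-4 + W)) + W = 6 + W + 1/(-4 + W))
(2*I(6))*(-9) = (2*((1 + (-4 + 6)*(6 + 6))/(-4 + 6)))*(-9) = (2*((1 + 2*12)/2))*(-9) = (2*((1 + 24)/2))*(-9) = (2*((½)*25))*(-9) = (2*(25/2))*(-9) = 25*(-9) = -225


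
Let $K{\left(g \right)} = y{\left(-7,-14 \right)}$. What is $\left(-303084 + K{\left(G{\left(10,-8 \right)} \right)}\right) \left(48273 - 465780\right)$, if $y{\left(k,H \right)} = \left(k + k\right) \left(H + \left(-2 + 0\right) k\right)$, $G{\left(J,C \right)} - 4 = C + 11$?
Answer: $126539691588$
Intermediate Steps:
$G{\left(J,C \right)} = 15 + C$ ($G{\left(J,C \right)} = 4 + \left(C + 11\right) = 4 + \left(11 + C\right) = 15 + C$)
$y{\left(k,H \right)} = 2 k \left(H - 2 k\right)$
$K{\left(g \right)} = 0$ ($K{\left(g \right)} = 2 \left(-7\right) \left(-14 - -14\right) = 2 \left(-7\right) \left(-14 + 14\right) = 2 \left(-7\right) 0 = 0$)
$\left(-303084 + K{\left(G{\left(10,-8 \right)} \right)}\right) \left(48273 - 465780\right) = \left(-303084 + 0\right) \left(48273 - 465780\right) = \left(-303084\right) \left(-417507\right) = 126539691588$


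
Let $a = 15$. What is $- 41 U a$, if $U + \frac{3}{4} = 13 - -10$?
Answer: $- \frac{54735}{4} \approx -13684.0$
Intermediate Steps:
$U = \frac{89}{4}$ ($U = - \frac{3}{4} + \left(13 - -10\right) = - \frac{3}{4} + \left(13 + 10\right) = - \frac{3}{4} + 23 = \frac{89}{4} \approx 22.25$)
$- 41 U a = \left(-41\right) \frac{89}{4} \cdot 15 = \left(- \frac{3649}{4}\right) 15 = - \frac{54735}{4}$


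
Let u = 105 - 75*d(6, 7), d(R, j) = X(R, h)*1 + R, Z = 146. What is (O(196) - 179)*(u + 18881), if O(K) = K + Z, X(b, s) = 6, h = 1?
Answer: 2948018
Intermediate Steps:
d(R, j) = 6 + R (d(R, j) = 6*1 + R = 6 + R)
O(K) = 146 + K (O(K) = K + 146 = 146 + K)
u = -795 (u = 105 - 75*(6 + 6) = 105 - 75*12 = 105 - 900 = -795)
(O(196) - 179)*(u + 18881) = ((146 + 196) - 179)*(-795 + 18881) = (342 - 179)*18086 = 163*18086 = 2948018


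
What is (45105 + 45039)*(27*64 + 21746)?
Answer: 2116040256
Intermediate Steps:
(45105 + 45039)*(27*64 + 21746) = 90144*(1728 + 21746) = 90144*23474 = 2116040256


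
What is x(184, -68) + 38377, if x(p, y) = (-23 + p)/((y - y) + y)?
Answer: 2609475/68 ≈ 38375.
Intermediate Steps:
x(p, y) = (-23 + p)/y (x(p, y) = (-23 + p)/(0 + y) = (-23 + p)/y)
x(184, -68) + 38377 = (-23 + 184)/(-68) + 38377 = -1/68*161 + 38377 = -161/68 + 38377 = 2609475/68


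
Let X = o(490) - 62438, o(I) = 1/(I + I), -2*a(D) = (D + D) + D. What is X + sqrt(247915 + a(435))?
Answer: -61189239/980 + 5*sqrt(39562)/2 ≈ -61941.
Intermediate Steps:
a(D) = -3*D/2 (a(D) = -((D + D) + D)/2 = -(2*D + D)/2 = -3*D/2)
o(I) = 1/(2*I)
X = -61189239/980 (X = (1/2)/490 - 62438 = (1/2)*(1/490) - 62438 = 1/980 - 62438 = -61189239/980 ≈ -62438.)
X + sqrt(247915 + a(435)) = -61189239/980 + sqrt(247915 - 3/2*435) = -61189239/980 + sqrt(247915 - 1305/2) = -61189239/980 + sqrt(494525/2) = -61189239/980 + 5*sqrt(39562)/2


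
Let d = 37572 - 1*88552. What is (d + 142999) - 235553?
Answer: -143534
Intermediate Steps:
d = -50980 (d = 37572 - 88552 = -50980)
(d + 142999) - 235553 = (-50980 + 142999) - 235553 = 92019 - 235553 = -143534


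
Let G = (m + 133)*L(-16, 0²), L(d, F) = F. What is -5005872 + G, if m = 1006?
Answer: -5005872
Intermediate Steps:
G = 0 (G = (1006 + 133)*0² = 1139*0 = 0)
-5005872 + G = -5005872 + 0 = -5005872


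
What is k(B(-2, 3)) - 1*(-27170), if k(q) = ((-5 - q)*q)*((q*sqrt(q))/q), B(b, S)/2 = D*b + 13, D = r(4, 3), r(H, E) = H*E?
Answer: 27170 - 374*I*sqrt(22) ≈ 27170.0 - 1754.2*I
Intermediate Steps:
r(H, E) = E*H
D = 12 (D = 3*4 = 12)
B(b, S) = 26 + 24*b (B(b, S) = 2*(12*b + 13) = 2*(13 + 12*b) = 26 + 24*b)
k(q) = q**(3/2)*(-5 - q) (k(q) = (q*(-5 - q))*(q**(3/2)/q) = (q*(-5 - q))*sqrt(q) = q**(3/2)*(-5 - q))
k(B(-2, 3)) - 1*(-27170) = (26 + 24*(-2))**(3/2)*(-5 - (26 + 24*(-2))) - 1*(-27170) = (26 - 48)**(3/2)*(-5 - (26 - 48)) + 27170 = (-22)**(3/2)*(-5 - 1*(-22)) + 27170 = (-22*I*sqrt(22))*(-5 + 22) + 27170 = -22*I*sqrt(22)*17 + 27170 = -374*I*sqrt(22) + 27170 = 27170 - 374*I*sqrt(22)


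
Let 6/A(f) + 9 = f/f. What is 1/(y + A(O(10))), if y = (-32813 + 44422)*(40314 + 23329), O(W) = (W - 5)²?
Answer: 4/2955326345 ≈ 1.3535e-9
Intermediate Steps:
O(W) = (-5 + W)²
A(f) = -¾ (A(f) = 6/(-9 + f/f) = 6/(-9 + 1) = 6/(-8) = 6*(-⅛) = -¾)
y = 738831587 (y = 11609*63643 = 738831587)
1/(y + A(O(10))) = 1/(738831587 - ¾) = 1/(2955326345/4) = 4/2955326345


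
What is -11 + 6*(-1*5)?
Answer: -41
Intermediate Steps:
-11 + 6*(-1*5) = -11 + 6*(-5) = -11 - 30 = -41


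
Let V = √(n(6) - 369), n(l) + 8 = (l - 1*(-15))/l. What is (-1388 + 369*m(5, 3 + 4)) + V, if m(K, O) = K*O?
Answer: 11527 + 3*I*√166/2 ≈ 11527.0 + 19.326*I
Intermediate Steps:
n(l) = -8 + (15 + l)/l (n(l) = -8 + (l - 1*(-15))/l = -8 + (l + 15)/l = -8 + (15 + l)/l)
V = 3*I*√166/2 (V = √((-7 + 15/6) - 369) = √((-7 + 15*(⅙)) - 369) = √((-7 + 5/2) - 369) = √(-9/2 - 369) = √(-747/2) = 3*I*√166/2 ≈ 19.326*I)
(-1388 + 369*m(5, 3 + 4)) + V = (-1388 + 369*(5*(3 + 4))) + 3*I*√166/2 = (-1388 + 369*(5*7)) + 3*I*√166/2 = (-1388 + 369*35) + 3*I*√166/2 = (-1388 + 12915) + 3*I*√166/2 = 11527 + 3*I*√166/2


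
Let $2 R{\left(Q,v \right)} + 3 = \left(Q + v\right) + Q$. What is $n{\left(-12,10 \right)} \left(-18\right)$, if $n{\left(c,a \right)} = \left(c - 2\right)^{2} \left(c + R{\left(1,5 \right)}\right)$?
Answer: $35280$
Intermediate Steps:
$R{\left(Q,v \right)} = - \frac{3}{2} + Q + \frac{v}{2}$ ($R{\left(Q,v \right)} = - \frac{3}{2} + \frac{\left(Q + v\right) + Q}{2} = - \frac{3}{2} + \frac{v + 2 Q}{2} = - \frac{3}{2} + \left(Q + \frac{v}{2}\right) = - \frac{3}{2} + Q + \frac{v}{2}$)
$n{\left(c,a \right)} = \left(-2 + c\right)^{2} \left(2 + c\right)$ ($n{\left(c,a \right)} = \left(c - 2\right)^{2} \left(c + \left(- \frac{3}{2} + 1 + \frac{1}{2} \cdot 5\right)\right) = \left(-2 + c\right)^{2} \left(c + \left(- \frac{3}{2} + 1 + \frac{5}{2}\right)\right) = \left(-2 + c\right)^{2} \left(c + 2\right) = \left(-2 + c\right)^{2} \left(2 + c\right)$)
$n{\left(-12,10 \right)} \left(-18\right) = \left(-2 - 12\right)^{2} \left(2 - 12\right) \left(-18\right) = \left(-14\right)^{2} \left(-10\right) \left(-18\right) = 196 \left(-10\right) \left(-18\right) = \left(-1960\right) \left(-18\right) = 35280$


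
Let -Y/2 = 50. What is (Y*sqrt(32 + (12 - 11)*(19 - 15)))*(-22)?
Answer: 13200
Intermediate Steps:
Y = -100 (Y = -2*50 = -100)
(Y*sqrt(32 + (12 - 11)*(19 - 15)))*(-22) = -100*sqrt(32 + (12 - 11)*(19 - 15))*(-22) = -100*sqrt(32 + 1*4)*(-22) = -100*sqrt(32 + 4)*(-22) = -100*sqrt(36)*(-22) = -100*6*(-22) = -600*(-22) = 13200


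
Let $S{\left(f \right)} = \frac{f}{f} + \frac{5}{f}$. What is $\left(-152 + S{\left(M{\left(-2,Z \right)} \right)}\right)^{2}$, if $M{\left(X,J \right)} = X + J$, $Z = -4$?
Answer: $\frac{829921}{36} \approx 23053.0$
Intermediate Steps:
$M{\left(X,J \right)} = J + X$
$S{\left(f \right)} = 1 + \frac{5}{f}$
$\left(-152 + S{\left(M{\left(-2,Z \right)} \right)}\right)^{2} = \left(-152 + \frac{5 - 6}{-4 - 2}\right)^{2} = \left(-152 + \frac{5 - 6}{-6}\right)^{2} = \left(-152 - - \frac{1}{6}\right)^{2} = \left(-152 + \frac{1}{6}\right)^{2} = \left(- \frac{911}{6}\right)^{2} = \frac{829921}{36}$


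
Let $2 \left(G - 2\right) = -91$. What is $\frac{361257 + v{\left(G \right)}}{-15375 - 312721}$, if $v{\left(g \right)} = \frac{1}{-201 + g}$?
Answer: $- \frac{176654671}{160438944} \approx -1.1011$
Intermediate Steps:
$G = - \frac{87}{2}$ ($G = 2 + \frac{1}{2} \left(-91\right) = 2 - \frac{91}{2} = - \frac{87}{2} \approx -43.5$)
$\frac{361257 + v{\left(G \right)}}{-15375 - 312721} = \frac{361257 + \frac{1}{-201 - \frac{87}{2}}}{-15375 - 312721} = \frac{361257 + \frac{1}{- \frac{489}{2}}}{-328096} = \left(361257 - \frac{2}{489}\right) \left(- \frac{1}{328096}\right) = \frac{176654671}{489} \left(- \frac{1}{328096}\right) = - \frac{176654671}{160438944}$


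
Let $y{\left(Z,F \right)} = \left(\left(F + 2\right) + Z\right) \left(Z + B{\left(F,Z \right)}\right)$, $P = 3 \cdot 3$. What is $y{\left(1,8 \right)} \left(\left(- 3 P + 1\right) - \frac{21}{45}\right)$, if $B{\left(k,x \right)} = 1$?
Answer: $- \frac{8734}{15} \approx -582.27$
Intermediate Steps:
$P = 9$
$y{\left(Z,F \right)} = \left(1 + Z\right) \left(2 + F + Z\right)$ ($y{\left(Z,F \right)} = \left(\left(F + 2\right) + Z\right) \left(Z + 1\right) = \left(\left(2 + F\right) + Z\right) \left(1 + Z\right) = \left(2 + F + Z\right) \left(1 + Z\right) = \left(1 + Z\right) \left(2 + F + Z\right)$)
$y{\left(1,8 \right)} \left(\left(- 3 P + 1\right) - \frac{21}{45}\right) = \left(2 + 8 + 1^{2} + 3 \cdot 1 + 8 \cdot 1\right) \left(\left(\left(-3\right) 9 + 1\right) - \frac{21}{45}\right) = \left(2 + 8 + 1 + 3 + 8\right) \left(\left(-27 + 1\right) - \frac{7}{15}\right) = 22 \left(-26 - \frac{7}{15}\right) = 22 \left(- \frac{397}{15}\right) = - \frac{8734}{15}$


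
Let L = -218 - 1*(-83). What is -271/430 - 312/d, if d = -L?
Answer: -11383/3870 ≈ -2.9413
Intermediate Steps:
L = -135 (L = -218 + 83 = -135)
d = 135 (d = -1*(-135) = 135)
-271/430 - 312/d = -271/430 - 312/135 = -271*1/430 - 312*1/135 = -271/430 - 104/45 = -11383/3870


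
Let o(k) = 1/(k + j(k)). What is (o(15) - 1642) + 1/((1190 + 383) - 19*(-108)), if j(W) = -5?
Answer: -11903773/7250 ≈ -1641.9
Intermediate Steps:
o(k) = 1/(-5 + k) (o(k) = 1/(k - 5) = 1/(-5 + k))
(o(15) - 1642) + 1/((1190 + 383) - 19*(-108)) = (1/(-5 + 15) - 1642) + 1/((1190 + 383) - 19*(-108)) = (1/10 - 1642) + 1/(1573 + 2052) = (⅒ - 1642) + 1/3625 = -16419/10 + 1/3625 = -11903773/7250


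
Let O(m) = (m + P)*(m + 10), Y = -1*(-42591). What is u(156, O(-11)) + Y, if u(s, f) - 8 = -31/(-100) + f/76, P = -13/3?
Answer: 242817217/5700 ≈ 42600.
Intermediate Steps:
P = -13/3 (P = -13*1/3 = -13/3 ≈ -4.3333)
Y = 42591
O(m) = (10 + m)*(-13/3 + m) (O(m) = (m - 13/3)*(m + 10) = (-13/3 + m)*(10 + m) = (10 + m)*(-13/3 + m))
u(s, f) = 831/100 + f/76 (u(s, f) = 8 + (-31/(-100) + f/76) = 8 + (-31*(-1/100) + f*(1/76)) = 8 + (31/100 + f/76) = 831/100 + f/76)
u(156, O(-11)) + Y = (831/100 + (-130/3 + (-11)**2 + (17/3)*(-11))/76) + 42591 = (831/100 + (-130/3 + 121 - 187/3)/76) + 42591 = (831/100 + (1/76)*(46/3)) + 42591 = (831/100 + 23/114) + 42591 = 48517/5700 + 42591 = 242817217/5700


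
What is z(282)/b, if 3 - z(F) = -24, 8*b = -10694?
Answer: -108/5347 ≈ -0.020198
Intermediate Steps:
b = -5347/4 (b = (⅛)*(-10694) = -5347/4 ≈ -1336.8)
z(F) = 27 (z(F) = 3 - 1*(-24) = 3 + 24 = 27)
z(282)/b = 27/(-5347/4) = 27*(-4/5347) = -108/5347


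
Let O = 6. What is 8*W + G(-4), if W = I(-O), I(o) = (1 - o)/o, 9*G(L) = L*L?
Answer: -68/9 ≈ -7.5556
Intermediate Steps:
G(L) = L**2/9 (G(L) = (L*L)/9 = L**2/9)
I(o) = (1 - o)/o
W = -7/6 (W = (1 - (-1)*6)/((-1*6)) = (1 - 1*(-6))/(-6) = -(1 + 6)/6 = -1/6*7 = -7/6 ≈ -1.1667)
8*W + G(-4) = 8*(-7/6) + (1/9)*(-4)**2 = -28/3 + (1/9)*16 = -28/3 + 16/9 = -68/9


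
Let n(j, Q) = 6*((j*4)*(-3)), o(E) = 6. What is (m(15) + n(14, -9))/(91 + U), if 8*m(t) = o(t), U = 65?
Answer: -1343/208 ≈ -6.4567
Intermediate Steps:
m(t) = 3/4 (m(t) = (1/8)*6 = 3/4)
n(j, Q) = -72*j (n(j, Q) = 6*((4*j)*(-3)) = 6*(-12*j) = -72*j)
(m(15) + n(14, -9))/(91 + U) = (3/4 - 72*14)/(91 + 65) = (3/4 - 1008)/156 = -4029/4*1/156 = -1343/208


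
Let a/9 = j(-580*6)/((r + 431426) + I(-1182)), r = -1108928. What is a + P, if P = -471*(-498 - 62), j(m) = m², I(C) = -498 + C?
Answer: 29838675120/113197 ≈ 2.6360e+5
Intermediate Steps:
P = 263760 (P = -471*(-560) = 263760)
a = -18165600/113197 (a = 9*((-580*6)²/((-1108928 + 431426) + (-498 - 1182))) = 9*((-3480)²/(-677502 - 1680)) = 9*(12110400/(-679182)) = 9*(12110400*(-1/679182)) = 9*(-2018400/113197) = -18165600/113197 ≈ -160.48)
a + P = -18165600/113197 + 263760 = 29838675120/113197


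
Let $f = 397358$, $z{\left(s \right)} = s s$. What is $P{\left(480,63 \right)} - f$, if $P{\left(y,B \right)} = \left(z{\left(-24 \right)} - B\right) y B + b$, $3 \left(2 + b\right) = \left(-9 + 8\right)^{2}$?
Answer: $\frac{45347281}{3} \approx 1.5116 \cdot 10^{7}$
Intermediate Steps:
$z{\left(s \right)} = s^{2}$
$b = - \frac{5}{3}$ ($b = -2 + \frac{\left(-9 + 8\right)^{2}}{3} = -2 + \frac{\left(-1\right)^{2}}{3} = -2 + \frac{1}{3} \cdot 1 = -2 + \frac{1}{3} = - \frac{5}{3} \approx -1.6667$)
$P{\left(y,B \right)} = - \frac{5}{3} + B y \left(576 - B\right)$ ($P{\left(y,B \right)} = \left(\left(-24\right)^{2} - B\right) y B - \frac{5}{3} = \left(576 - B\right) y B - \frac{5}{3} = y \left(576 - B\right) B - \frac{5}{3} = B y \left(576 - B\right) - \frac{5}{3} = - \frac{5}{3} + B y \left(576 - B\right)$)
$P{\left(480,63 \right)} - f = \left(- \frac{5}{3} - 480 \cdot 63^{2} + 576 \cdot 63 \cdot 480\right) - 397358 = \left(- \frac{5}{3} - 480 \cdot 3969 + 17418240\right) - 397358 = \left(- \frac{5}{3} - 1905120 + 17418240\right) - 397358 = \frac{46539355}{3} - 397358 = \frac{45347281}{3}$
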